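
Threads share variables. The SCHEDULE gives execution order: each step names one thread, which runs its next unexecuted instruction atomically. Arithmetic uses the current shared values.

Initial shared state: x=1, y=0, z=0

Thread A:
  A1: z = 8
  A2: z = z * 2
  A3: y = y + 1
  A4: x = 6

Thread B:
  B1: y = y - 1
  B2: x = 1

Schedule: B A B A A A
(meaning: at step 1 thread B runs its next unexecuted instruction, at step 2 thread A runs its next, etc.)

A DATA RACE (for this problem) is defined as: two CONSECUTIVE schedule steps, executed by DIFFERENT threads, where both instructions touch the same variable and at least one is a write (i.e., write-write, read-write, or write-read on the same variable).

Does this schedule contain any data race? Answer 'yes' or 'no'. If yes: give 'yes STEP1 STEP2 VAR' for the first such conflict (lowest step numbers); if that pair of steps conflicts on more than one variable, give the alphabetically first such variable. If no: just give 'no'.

Answer: no

Derivation:
Steps 1,2: B(r=y,w=y) vs A(r=-,w=z). No conflict.
Steps 2,3: A(r=-,w=z) vs B(r=-,w=x). No conflict.
Steps 3,4: B(r=-,w=x) vs A(r=z,w=z). No conflict.
Steps 4,5: same thread (A). No race.
Steps 5,6: same thread (A). No race.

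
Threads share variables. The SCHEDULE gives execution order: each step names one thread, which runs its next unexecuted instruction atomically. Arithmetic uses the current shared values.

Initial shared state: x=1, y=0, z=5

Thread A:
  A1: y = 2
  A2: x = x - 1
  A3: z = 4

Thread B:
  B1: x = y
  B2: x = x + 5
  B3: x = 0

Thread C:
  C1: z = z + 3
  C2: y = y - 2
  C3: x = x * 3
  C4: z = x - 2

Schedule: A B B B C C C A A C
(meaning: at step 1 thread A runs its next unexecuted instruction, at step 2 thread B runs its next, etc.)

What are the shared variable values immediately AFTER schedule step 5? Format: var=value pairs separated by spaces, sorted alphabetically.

Answer: x=0 y=2 z=8

Derivation:
Step 1: thread A executes A1 (y = 2). Shared: x=1 y=2 z=5. PCs: A@1 B@0 C@0
Step 2: thread B executes B1 (x = y). Shared: x=2 y=2 z=5. PCs: A@1 B@1 C@0
Step 3: thread B executes B2 (x = x + 5). Shared: x=7 y=2 z=5. PCs: A@1 B@2 C@0
Step 4: thread B executes B3 (x = 0). Shared: x=0 y=2 z=5. PCs: A@1 B@3 C@0
Step 5: thread C executes C1 (z = z + 3). Shared: x=0 y=2 z=8. PCs: A@1 B@3 C@1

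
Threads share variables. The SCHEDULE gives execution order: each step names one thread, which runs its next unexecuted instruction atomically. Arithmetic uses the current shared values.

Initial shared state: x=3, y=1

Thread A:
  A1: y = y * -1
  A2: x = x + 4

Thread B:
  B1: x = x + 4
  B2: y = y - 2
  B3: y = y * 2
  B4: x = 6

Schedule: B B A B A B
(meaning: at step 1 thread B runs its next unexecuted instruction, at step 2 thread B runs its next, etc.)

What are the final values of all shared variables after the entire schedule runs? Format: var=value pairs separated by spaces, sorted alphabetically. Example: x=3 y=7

Step 1: thread B executes B1 (x = x + 4). Shared: x=7 y=1. PCs: A@0 B@1
Step 2: thread B executes B2 (y = y - 2). Shared: x=7 y=-1. PCs: A@0 B@2
Step 3: thread A executes A1 (y = y * -1). Shared: x=7 y=1. PCs: A@1 B@2
Step 4: thread B executes B3 (y = y * 2). Shared: x=7 y=2. PCs: A@1 B@3
Step 5: thread A executes A2 (x = x + 4). Shared: x=11 y=2. PCs: A@2 B@3
Step 6: thread B executes B4 (x = 6). Shared: x=6 y=2. PCs: A@2 B@4

Answer: x=6 y=2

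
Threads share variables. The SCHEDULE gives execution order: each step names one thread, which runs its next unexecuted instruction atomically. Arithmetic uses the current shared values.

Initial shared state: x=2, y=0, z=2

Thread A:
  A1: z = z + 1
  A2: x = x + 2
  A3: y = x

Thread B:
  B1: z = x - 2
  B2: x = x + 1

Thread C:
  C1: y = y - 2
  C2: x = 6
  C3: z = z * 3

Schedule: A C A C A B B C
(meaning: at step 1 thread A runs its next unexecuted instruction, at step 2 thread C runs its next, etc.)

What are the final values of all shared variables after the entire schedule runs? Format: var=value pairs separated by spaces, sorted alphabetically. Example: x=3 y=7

Step 1: thread A executes A1 (z = z + 1). Shared: x=2 y=0 z=3. PCs: A@1 B@0 C@0
Step 2: thread C executes C1 (y = y - 2). Shared: x=2 y=-2 z=3. PCs: A@1 B@0 C@1
Step 3: thread A executes A2 (x = x + 2). Shared: x=4 y=-2 z=3. PCs: A@2 B@0 C@1
Step 4: thread C executes C2 (x = 6). Shared: x=6 y=-2 z=3. PCs: A@2 B@0 C@2
Step 5: thread A executes A3 (y = x). Shared: x=6 y=6 z=3. PCs: A@3 B@0 C@2
Step 6: thread B executes B1 (z = x - 2). Shared: x=6 y=6 z=4. PCs: A@3 B@1 C@2
Step 7: thread B executes B2 (x = x + 1). Shared: x=7 y=6 z=4. PCs: A@3 B@2 C@2
Step 8: thread C executes C3 (z = z * 3). Shared: x=7 y=6 z=12. PCs: A@3 B@2 C@3

Answer: x=7 y=6 z=12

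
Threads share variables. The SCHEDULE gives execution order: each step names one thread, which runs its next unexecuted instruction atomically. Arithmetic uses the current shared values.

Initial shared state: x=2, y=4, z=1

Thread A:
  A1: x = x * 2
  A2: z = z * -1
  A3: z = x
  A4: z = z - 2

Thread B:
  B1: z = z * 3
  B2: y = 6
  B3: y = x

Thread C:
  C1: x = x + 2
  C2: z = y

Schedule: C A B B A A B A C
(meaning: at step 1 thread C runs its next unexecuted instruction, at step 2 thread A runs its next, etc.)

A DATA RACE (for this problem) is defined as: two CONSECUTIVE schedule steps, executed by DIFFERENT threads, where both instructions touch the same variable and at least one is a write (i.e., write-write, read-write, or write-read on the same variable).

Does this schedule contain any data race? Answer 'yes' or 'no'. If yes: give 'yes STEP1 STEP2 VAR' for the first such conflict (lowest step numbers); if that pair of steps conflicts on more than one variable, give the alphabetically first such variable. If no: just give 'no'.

Steps 1,2: C(x = x + 2) vs A(x = x * 2). RACE on x (W-W).
Steps 2,3: A(r=x,w=x) vs B(r=z,w=z). No conflict.
Steps 3,4: same thread (B). No race.
Steps 4,5: B(r=-,w=y) vs A(r=z,w=z). No conflict.
Steps 5,6: same thread (A). No race.
Steps 6,7: A(r=x,w=z) vs B(r=x,w=y). No conflict.
Steps 7,8: B(r=x,w=y) vs A(r=z,w=z). No conflict.
Steps 8,9: A(z = z - 2) vs C(z = y). RACE on z (W-W).
First conflict at steps 1,2.

Answer: yes 1 2 x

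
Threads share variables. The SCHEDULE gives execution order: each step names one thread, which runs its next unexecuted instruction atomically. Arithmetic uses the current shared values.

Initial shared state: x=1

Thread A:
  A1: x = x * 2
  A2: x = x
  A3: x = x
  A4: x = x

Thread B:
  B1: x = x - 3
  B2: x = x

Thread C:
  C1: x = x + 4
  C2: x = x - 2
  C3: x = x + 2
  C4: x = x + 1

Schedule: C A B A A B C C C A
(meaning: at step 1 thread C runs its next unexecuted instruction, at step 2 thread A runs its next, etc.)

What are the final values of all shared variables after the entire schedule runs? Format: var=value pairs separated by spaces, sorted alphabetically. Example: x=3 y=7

Answer: x=8

Derivation:
Step 1: thread C executes C1 (x = x + 4). Shared: x=5. PCs: A@0 B@0 C@1
Step 2: thread A executes A1 (x = x * 2). Shared: x=10. PCs: A@1 B@0 C@1
Step 3: thread B executes B1 (x = x - 3). Shared: x=7. PCs: A@1 B@1 C@1
Step 4: thread A executes A2 (x = x). Shared: x=7. PCs: A@2 B@1 C@1
Step 5: thread A executes A3 (x = x). Shared: x=7. PCs: A@3 B@1 C@1
Step 6: thread B executes B2 (x = x). Shared: x=7. PCs: A@3 B@2 C@1
Step 7: thread C executes C2 (x = x - 2). Shared: x=5. PCs: A@3 B@2 C@2
Step 8: thread C executes C3 (x = x + 2). Shared: x=7. PCs: A@3 B@2 C@3
Step 9: thread C executes C4 (x = x + 1). Shared: x=8. PCs: A@3 B@2 C@4
Step 10: thread A executes A4 (x = x). Shared: x=8. PCs: A@4 B@2 C@4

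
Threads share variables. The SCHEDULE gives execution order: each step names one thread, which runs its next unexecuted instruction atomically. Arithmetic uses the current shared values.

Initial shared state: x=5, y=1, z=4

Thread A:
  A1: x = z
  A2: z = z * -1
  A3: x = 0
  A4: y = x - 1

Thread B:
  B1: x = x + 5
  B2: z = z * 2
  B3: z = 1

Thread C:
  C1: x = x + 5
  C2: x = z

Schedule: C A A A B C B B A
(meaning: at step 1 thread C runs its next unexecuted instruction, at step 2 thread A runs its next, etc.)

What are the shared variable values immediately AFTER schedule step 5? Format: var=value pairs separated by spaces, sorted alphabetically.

Step 1: thread C executes C1 (x = x + 5). Shared: x=10 y=1 z=4. PCs: A@0 B@0 C@1
Step 2: thread A executes A1 (x = z). Shared: x=4 y=1 z=4. PCs: A@1 B@0 C@1
Step 3: thread A executes A2 (z = z * -1). Shared: x=4 y=1 z=-4. PCs: A@2 B@0 C@1
Step 4: thread A executes A3 (x = 0). Shared: x=0 y=1 z=-4. PCs: A@3 B@0 C@1
Step 5: thread B executes B1 (x = x + 5). Shared: x=5 y=1 z=-4. PCs: A@3 B@1 C@1

Answer: x=5 y=1 z=-4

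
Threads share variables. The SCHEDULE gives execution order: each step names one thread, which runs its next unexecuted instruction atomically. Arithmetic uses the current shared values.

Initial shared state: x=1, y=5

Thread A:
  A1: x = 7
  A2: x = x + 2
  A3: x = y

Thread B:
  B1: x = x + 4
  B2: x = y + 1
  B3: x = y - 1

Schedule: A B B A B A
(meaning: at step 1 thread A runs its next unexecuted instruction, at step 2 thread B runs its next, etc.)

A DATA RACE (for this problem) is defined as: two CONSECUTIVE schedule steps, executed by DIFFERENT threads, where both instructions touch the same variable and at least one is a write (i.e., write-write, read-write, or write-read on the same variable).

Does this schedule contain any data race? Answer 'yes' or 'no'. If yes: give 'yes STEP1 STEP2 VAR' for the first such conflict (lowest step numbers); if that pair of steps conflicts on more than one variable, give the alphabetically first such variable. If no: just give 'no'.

Answer: yes 1 2 x

Derivation:
Steps 1,2: A(x = 7) vs B(x = x + 4). RACE on x (W-W).
Steps 2,3: same thread (B). No race.
Steps 3,4: B(x = y + 1) vs A(x = x + 2). RACE on x (W-W).
Steps 4,5: A(x = x + 2) vs B(x = y - 1). RACE on x (W-W).
Steps 5,6: B(x = y - 1) vs A(x = y). RACE on x (W-W).
First conflict at steps 1,2.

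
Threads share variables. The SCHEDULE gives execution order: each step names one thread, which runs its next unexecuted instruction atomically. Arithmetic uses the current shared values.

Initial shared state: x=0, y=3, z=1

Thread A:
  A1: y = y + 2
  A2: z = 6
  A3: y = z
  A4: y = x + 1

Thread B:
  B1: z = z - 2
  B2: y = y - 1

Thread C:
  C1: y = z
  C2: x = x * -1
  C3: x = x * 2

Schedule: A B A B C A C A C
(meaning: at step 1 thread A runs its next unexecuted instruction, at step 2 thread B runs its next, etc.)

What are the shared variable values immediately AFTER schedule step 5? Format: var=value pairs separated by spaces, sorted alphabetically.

Answer: x=0 y=6 z=6

Derivation:
Step 1: thread A executes A1 (y = y + 2). Shared: x=0 y=5 z=1. PCs: A@1 B@0 C@0
Step 2: thread B executes B1 (z = z - 2). Shared: x=0 y=5 z=-1. PCs: A@1 B@1 C@0
Step 3: thread A executes A2 (z = 6). Shared: x=0 y=5 z=6. PCs: A@2 B@1 C@0
Step 4: thread B executes B2 (y = y - 1). Shared: x=0 y=4 z=6. PCs: A@2 B@2 C@0
Step 5: thread C executes C1 (y = z). Shared: x=0 y=6 z=6. PCs: A@2 B@2 C@1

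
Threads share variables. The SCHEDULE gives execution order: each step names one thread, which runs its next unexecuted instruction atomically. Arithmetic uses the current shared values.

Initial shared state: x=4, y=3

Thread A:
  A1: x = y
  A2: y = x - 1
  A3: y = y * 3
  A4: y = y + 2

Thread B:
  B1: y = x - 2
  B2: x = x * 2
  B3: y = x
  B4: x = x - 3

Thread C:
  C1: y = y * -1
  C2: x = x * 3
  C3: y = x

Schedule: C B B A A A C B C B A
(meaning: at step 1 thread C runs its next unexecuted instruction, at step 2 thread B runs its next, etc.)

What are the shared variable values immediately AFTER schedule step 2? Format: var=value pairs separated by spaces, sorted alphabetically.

Answer: x=4 y=2

Derivation:
Step 1: thread C executes C1 (y = y * -1). Shared: x=4 y=-3. PCs: A@0 B@0 C@1
Step 2: thread B executes B1 (y = x - 2). Shared: x=4 y=2. PCs: A@0 B@1 C@1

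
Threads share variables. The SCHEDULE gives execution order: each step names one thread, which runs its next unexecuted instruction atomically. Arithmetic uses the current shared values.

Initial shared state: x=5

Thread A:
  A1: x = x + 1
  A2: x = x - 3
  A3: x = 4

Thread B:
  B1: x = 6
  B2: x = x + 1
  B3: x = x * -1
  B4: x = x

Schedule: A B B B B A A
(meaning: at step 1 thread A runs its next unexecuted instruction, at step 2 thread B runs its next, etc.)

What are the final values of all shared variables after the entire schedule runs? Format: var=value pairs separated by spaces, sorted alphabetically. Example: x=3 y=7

Answer: x=4

Derivation:
Step 1: thread A executes A1 (x = x + 1). Shared: x=6. PCs: A@1 B@0
Step 2: thread B executes B1 (x = 6). Shared: x=6. PCs: A@1 B@1
Step 3: thread B executes B2 (x = x + 1). Shared: x=7. PCs: A@1 B@2
Step 4: thread B executes B3 (x = x * -1). Shared: x=-7. PCs: A@1 B@3
Step 5: thread B executes B4 (x = x). Shared: x=-7. PCs: A@1 B@4
Step 6: thread A executes A2 (x = x - 3). Shared: x=-10. PCs: A@2 B@4
Step 7: thread A executes A3 (x = 4). Shared: x=4. PCs: A@3 B@4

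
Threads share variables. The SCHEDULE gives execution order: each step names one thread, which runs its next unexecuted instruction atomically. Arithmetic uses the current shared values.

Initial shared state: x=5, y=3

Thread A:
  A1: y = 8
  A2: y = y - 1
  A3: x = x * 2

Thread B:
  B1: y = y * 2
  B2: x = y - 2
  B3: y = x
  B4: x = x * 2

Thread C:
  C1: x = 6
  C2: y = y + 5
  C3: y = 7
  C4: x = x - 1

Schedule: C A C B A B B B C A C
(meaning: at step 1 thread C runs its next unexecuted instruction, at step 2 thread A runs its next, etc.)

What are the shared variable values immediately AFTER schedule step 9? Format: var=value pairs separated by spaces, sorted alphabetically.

Step 1: thread C executes C1 (x = 6). Shared: x=6 y=3. PCs: A@0 B@0 C@1
Step 2: thread A executes A1 (y = 8). Shared: x=6 y=8. PCs: A@1 B@0 C@1
Step 3: thread C executes C2 (y = y + 5). Shared: x=6 y=13. PCs: A@1 B@0 C@2
Step 4: thread B executes B1 (y = y * 2). Shared: x=6 y=26. PCs: A@1 B@1 C@2
Step 5: thread A executes A2 (y = y - 1). Shared: x=6 y=25. PCs: A@2 B@1 C@2
Step 6: thread B executes B2 (x = y - 2). Shared: x=23 y=25. PCs: A@2 B@2 C@2
Step 7: thread B executes B3 (y = x). Shared: x=23 y=23. PCs: A@2 B@3 C@2
Step 8: thread B executes B4 (x = x * 2). Shared: x=46 y=23. PCs: A@2 B@4 C@2
Step 9: thread C executes C3 (y = 7). Shared: x=46 y=7. PCs: A@2 B@4 C@3

Answer: x=46 y=7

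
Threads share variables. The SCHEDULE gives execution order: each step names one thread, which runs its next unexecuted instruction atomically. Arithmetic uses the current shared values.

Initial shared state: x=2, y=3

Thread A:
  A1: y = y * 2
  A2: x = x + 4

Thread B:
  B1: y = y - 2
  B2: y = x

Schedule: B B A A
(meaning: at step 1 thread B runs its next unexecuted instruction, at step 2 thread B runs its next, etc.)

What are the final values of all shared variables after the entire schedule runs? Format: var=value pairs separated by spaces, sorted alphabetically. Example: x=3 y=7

Answer: x=6 y=4

Derivation:
Step 1: thread B executes B1 (y = y - 2). Shared: x=2 y=1. PCs: A@0 B@1
Step 2: thread B executes B2 (y = x). Shared: x=2 y=2. PCs: A@0 B@2
Step 3: thread A executes A1 (y = y * 2). Shared: x=2 y=4. PCs: A@1 B@2
Step 4: thread A executes A2 (x = x + 4). Shared: x=6 y=4. PCs: A@2 B@2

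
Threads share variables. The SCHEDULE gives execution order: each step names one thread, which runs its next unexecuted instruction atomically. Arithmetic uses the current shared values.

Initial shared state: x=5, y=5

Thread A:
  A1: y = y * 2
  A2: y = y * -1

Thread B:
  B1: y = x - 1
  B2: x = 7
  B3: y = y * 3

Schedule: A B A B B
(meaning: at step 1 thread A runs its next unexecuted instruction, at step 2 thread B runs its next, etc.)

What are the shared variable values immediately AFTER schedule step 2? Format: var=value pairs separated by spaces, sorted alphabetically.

Step 1: thread A executes A1 (y = y * 2). Shared: x=5 y=10. PCs: A@1 B@0
Step 2: thread B executes B1 (y = x - 1). Shared: x=5 y=4. PCs: A@1 B@1

Answer: x=5 y=4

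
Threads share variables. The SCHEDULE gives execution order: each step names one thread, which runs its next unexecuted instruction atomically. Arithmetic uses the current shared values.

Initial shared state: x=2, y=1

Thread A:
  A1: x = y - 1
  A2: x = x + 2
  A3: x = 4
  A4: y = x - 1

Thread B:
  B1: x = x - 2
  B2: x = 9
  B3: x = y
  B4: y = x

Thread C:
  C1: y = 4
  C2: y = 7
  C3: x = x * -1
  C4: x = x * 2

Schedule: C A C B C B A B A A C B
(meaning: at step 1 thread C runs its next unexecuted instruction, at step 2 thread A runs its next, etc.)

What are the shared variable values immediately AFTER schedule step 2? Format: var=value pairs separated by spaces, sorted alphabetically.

Answer: x=3 y=4

Derivation:
Step 1: thread C executes C1 (y = 4). Shared: x=2 y=4. PCs: A@0 B@0 C@1
Step 2: thread A executes A1 (x = y - 1). Shared: x=3 y=4. PCs: A@1 B@0 C@1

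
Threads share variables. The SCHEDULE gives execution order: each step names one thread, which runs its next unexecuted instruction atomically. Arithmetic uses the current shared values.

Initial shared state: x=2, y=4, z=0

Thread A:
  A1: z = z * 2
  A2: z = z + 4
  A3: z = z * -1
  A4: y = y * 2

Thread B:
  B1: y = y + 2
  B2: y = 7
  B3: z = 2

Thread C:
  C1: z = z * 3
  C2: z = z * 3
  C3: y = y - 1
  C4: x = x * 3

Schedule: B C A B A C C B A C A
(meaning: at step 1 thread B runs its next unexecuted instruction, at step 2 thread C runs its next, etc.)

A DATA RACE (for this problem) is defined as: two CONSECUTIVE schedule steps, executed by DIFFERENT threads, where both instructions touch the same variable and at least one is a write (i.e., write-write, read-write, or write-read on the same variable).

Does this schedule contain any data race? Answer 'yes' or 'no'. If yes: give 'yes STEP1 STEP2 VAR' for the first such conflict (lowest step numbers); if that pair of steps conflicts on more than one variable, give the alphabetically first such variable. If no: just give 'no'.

Steps 1,2: B(r=y,w=y) vs C(r=z,w=z). No conflict.
Steps 2,3: C(z = z * 3) vs A(z = z * 2). RACE on z (W-W).
Steps 3,4: A(r=z,w=z) vs B(r=-,w=y). No conflict.
Steps 4,5: B(r=-,w=y) vs A(r=z,w=z). No conflict.
Steps 5,6: A(z = z + 4) vs C(z = z * 3). RACE on z (W-W).
Steps 6,7: same thread (C). No race.
Steps 7,8: C(r=y,w=y) vs B(r=-,w=z). No conflict.
Steps 8,9: B(z = 2) vs A(z = z * -1). RACE on z (W-W).
Steps 9,10: A(r=z,w=z) vs C(r=x,w=x). No conflict.
Steps 10,11: C(r=x,w=x) vs A(r=y,w=y). No conflict.
First conflict at steps 2,3.

Answer: yes 2 3 z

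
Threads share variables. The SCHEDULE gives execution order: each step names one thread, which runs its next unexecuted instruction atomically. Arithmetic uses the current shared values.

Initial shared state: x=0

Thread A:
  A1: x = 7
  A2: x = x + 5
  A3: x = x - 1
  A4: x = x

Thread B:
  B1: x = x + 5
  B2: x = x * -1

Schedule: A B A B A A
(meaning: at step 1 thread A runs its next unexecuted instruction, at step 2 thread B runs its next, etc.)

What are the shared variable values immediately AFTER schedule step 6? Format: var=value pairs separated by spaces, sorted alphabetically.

Step 1: thread A executes A1 (x = 7). Shared: x=7. PCs: A@1 B@0
Step 2: thread B executes B1 (x = x + 5). Shared: x=12. PCs: A@1 B@1
Step 3: thread A executes A2 (x = x + 5). Shared: x=17. PCs: A@2 B@1
Step 4: thread B executes B2 (x = x * -1). Shared: x=-17. PCs: A@2 B@2
Step 5: thread A executes A3 (x = x - 1). Shared: x=-18. PCs: A@3 B@2
Step 6: thread A executes A4 (x = x). Shared: x=-18. PCs: A@4 B@2

Answer: x=-18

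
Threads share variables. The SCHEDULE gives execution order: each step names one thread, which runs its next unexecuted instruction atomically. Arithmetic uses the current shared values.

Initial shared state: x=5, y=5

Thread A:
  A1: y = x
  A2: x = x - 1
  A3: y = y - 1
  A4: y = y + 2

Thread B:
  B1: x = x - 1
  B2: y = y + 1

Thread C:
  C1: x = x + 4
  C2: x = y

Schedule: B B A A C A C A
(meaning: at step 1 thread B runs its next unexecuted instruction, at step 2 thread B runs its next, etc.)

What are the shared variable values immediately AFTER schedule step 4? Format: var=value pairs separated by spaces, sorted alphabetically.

Step 1: thread B executes B1 (x = x - 1). Shared: x=4 y=5. PCs: A@0 B@1 C@0
Step 2: thread B executes B2 (y = y + 1). Shared: x=4 y=6. PCs: A@0 B@2 C@0
Step 3: thread A executes A1 (y = x). Shared: x=4 y=4. PCs: A@1 B@2 C@0
Step 4: thread A executes A2 (x = x - 1). Shared: x=3 y=4. PCs: A@2 B@2 C@0

Answer: x=3 y=4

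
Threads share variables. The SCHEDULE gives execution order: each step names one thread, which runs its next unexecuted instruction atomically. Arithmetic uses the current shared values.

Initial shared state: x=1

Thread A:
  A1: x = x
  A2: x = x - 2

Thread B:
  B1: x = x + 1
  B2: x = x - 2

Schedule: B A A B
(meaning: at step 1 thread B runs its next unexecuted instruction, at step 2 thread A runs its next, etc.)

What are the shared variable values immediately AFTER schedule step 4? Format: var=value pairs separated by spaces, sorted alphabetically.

Answer: x=-2

Derivation:
Step 1: thread B executes B1 (x = x + 1). Shared: x=2. PCs: A@0 B@1
Step 2: thread A executes A1 (x = x). Shared: x=2. PCs: A@1 B@1
Step 3: thread A executes A2 (x = x - 2). Shared: x=0. PCs: A@2 B@1
Step 4: thread B executes B2 (x = x - 2). Shared: x=-2. PCs: A@2 B@2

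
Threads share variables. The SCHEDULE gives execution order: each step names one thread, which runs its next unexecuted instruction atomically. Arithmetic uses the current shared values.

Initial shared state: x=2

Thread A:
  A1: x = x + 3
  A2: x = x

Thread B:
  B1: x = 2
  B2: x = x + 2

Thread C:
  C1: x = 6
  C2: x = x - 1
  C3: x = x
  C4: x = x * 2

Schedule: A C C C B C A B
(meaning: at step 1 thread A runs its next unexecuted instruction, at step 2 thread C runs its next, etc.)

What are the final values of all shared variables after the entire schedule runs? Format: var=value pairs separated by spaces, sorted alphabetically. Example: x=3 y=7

Step 1: thread A executes A1 (x = x + 3). Shared: x=5. PCs: A@1 B@0 C@0
Step 2: thread C executes C1 (x = 6). Shared: x=6. PCs: A@1 B@0 C@1
Step 3: thread C executes C2 (x = x - 1). Shared: x=5. PCs: A@1 B@0 C@2
Step 4: thread C executes C3 (x = x). Shared: x=5. PCs: A@1 B@0 C@3
Step 5: thread B executes B1 (x = 2). Shared: x=2. PCs: A@1 B@1 C@3
Step 6: thread C executes C4 (x = x * 2). Shared: x=4. PCs: A@1 B@1 C@4
Step 7: thread A executes A2 (x = x). Shared: x=4. PCs: A@2 B@1 C@4
Step 8: thread B executes B2 (x = x + 2). Shared: x=6. PCs: A@2 B@2 C@4

Answer: x=6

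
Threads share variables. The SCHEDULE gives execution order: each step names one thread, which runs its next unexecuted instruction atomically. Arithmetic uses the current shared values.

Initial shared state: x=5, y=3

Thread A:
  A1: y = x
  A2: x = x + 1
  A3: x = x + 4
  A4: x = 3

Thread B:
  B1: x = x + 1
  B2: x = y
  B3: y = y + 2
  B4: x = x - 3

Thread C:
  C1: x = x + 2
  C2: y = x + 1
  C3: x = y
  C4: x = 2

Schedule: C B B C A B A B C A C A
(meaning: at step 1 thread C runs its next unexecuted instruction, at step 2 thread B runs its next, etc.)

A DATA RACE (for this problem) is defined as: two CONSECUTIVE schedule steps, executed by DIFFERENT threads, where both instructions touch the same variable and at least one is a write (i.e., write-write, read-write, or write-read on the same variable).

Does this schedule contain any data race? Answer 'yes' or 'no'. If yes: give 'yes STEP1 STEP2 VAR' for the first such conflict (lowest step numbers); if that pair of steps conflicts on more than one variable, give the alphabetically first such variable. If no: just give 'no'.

Answer: yes 1 2 x

Derivation:
Steps 1,2: C(x = x + 2) vs B(x = x + 1). RACE on x (W-W).
Steps 2,3: same thread (B). No race.
Steps 3,4: B(x = y) vs C(y = x + 1). RACE on x (W-R), y (R-W). Multiple vars; alphabetically first is x.
Steps 4,5: C(y = x + 1) vs A(y = x). RACE on y (W-W).
Steps 5,6: A(y = x) vs B(y = y + 2). RACE on y (W-W).
Steps 6,7: B(r=y,w=y) vs A(r=x,w=x). No conflict.
Steps 7,8: A(x = x + 1) vs B(x = x - 3). RACE on x (W-W).
Steps 8,9: B(x = x - 3) vs C(x = y). RACE on x (W-W).
Steps 9,10: C(x = y) vs A(x = x + 4). RACE on x (W-W).
Steps 10,11: A(x = x + 4) vs C(x = 2). RACE on x (W-W).
Steps 11,12: C(x = 2) vs A(x = 3). RACE on x (W-W).
First conflict at steps 1,2.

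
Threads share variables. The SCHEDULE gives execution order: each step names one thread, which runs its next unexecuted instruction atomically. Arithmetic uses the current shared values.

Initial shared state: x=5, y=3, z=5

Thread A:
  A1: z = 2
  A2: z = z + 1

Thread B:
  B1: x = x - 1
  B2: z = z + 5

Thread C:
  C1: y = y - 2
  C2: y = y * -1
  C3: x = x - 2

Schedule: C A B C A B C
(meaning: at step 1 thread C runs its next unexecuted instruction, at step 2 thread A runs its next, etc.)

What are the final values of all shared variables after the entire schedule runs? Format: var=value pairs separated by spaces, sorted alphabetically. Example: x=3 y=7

Step 1: thread C executes C1 (y = y - 2). Shared: x=5 y=1 z=5. PCs: A@0 B@0 C@1
Step 2: thread A executes A1 (z = 2). Shared: x=5 y=1 z=2. PCs: A@1 B@0 C@1
Step 3: thread B executes B1 (x = x - 1). Shared: x=4 y=1 z=2. PCs: A@1 B@1 C@1
Step 4: thread C executes C2 (y = y * -1). Shared: x=4 y=-1 z=2. PCs: A@1 B@1 C@2
Step 5: thread A executes A2 (z = z + 1). Shared: x=4 y=-1 z=3. PCs: A@2 B@1 C@2
Step 6: thread B executes B2 (z = z + 5). Shared: x=4 y=-1 z=8. PCs: A@2 B@2 C@2
Step 7: thread C executes C3 (x = x - 2). Shared: x=2 y=-1 z=8. PCs: A@2 B@2 C@3

Answer: x=2 y=-1 z=8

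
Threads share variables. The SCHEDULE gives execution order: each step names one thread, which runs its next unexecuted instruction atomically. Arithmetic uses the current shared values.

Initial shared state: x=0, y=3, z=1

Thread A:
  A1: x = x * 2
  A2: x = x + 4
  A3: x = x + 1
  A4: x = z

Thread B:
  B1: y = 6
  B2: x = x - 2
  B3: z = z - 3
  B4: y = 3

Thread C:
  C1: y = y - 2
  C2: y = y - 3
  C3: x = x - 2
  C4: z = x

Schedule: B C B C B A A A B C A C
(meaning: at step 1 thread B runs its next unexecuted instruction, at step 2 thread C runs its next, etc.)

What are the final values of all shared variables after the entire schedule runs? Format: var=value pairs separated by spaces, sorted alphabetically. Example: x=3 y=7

Step 1: thread B executes B1 (y = 6). Shared: x=0 y=6 z=1. PCs: A@0 B@1 C@0
Step 2: thread C executes C1 (y = y - 2). Shared: x=0 y=4 z=1. PCs: A@0 B@1 C@1
Step 3: thread B executes B2 (x = x - 2). Shared: x=-2 y=4 z=1. PCs: A@0 B@2 C@1
Step 4: thread C executes C2 (y = y - 3). Shared: x=-2 y=1 z=1. PCs: A@0 B@2 C@2
Step 5: thread B executes B3 (z = z - 3). Shared: x=-2 y=1 z=-2. PCs: A@0 B@3 C@2
Step 6: thread A executes A1 (x = x * 2). Shared: x=-4 y=1 z=-2. PCs: A@1 B@3 C@2
Step 7: thread A executes A2 (x = x + 4). Shared: x=0 y=1 z=-2. PCs: A@2 B@3 C@2
Step 8: thread A executes A3 (x = x + 1). Shared: x=1 y=1 z=-2. PCs: A@3 B@3 C@2
Step 9: thread B executes B4 (y = 3). Shared: x=1 y=3 z=-2. PCs: A@3 B@4 C@2
Step 10: thread C executes C3 (x = x - 2). Shared: x=-1 y=3 z=-2. PCs: A@3 B@4 C@3
Step 11: thread A executes A4 (x = z). Shared: x=-2 y=3 z=-2. PCs: A@4 B@4 C@3
Step 12: thread C executes C4 (z = x). Shared: x=-2 y=3 z=-2. PCs: A@4 B@4 C@4

Answer: x=-2 y=3 z=-2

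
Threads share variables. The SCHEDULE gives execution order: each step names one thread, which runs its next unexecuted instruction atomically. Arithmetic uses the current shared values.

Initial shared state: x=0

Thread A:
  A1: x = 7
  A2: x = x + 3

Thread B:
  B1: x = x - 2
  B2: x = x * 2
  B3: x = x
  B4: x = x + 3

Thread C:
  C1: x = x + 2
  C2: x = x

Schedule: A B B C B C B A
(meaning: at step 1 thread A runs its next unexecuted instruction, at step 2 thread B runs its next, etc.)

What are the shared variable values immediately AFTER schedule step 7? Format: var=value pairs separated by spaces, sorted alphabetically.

Step 1: thread A executes A1 (x = 7). Shared: x=7. PCs: A@1 B@0 C@0
Step 2: thread B executes B1 (x = x - 2). Shared: x=5. PCs: A@1 B@1 C@0
Step 3: thread B executes B2 (x = x * 2). Shared: x=10. PCs: A@1 B@2 C@0
Step 4: thread C executes C1 (x = x + 2). Shared: x=12. PCs: A@1 B@2 C@1
Step 5: thread B executes B3 (x = x). Shared: x=12. PCs: A@1 B@3 C@1
Step 6: thread C executes C2 (x = x). Shared: x=12. PCs: A@1 B@3 C@2
Step 7: thread B executes B4 (x = x + 3). Shared: x=15. PCs: A@1 B@4 C@2

Answer: x=15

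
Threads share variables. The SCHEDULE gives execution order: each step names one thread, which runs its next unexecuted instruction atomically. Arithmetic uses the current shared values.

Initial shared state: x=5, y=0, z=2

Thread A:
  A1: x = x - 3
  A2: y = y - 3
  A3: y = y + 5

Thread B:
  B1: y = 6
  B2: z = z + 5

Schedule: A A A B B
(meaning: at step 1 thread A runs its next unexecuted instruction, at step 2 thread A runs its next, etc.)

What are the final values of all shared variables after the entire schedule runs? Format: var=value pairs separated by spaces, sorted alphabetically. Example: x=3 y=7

Answer: x=2 y=6 z=7

Derivation:
Step 1: thread A executes A1 (x = x - 3). Shared: x=2 y=0 z=2. PCs: A@1 B@0
Step 2: thread A executes A2 (y = y - 3). Shared: x=2 y=-3 z=2. PCs: A@2 B@0
Step 3: thread A executes A3 (y = y + 5). Shared: x=2 y=2 z=2. PCs: A@3 B@0
Step 4: thread B executes B1 (y = 6). Shared: x=2 y=6 z=2. PCs: A@3 B@1
Step 5: thread B executes B2 (z = z + 5). Shared: x=2 y=6 z=7. PCs: A@3 B@2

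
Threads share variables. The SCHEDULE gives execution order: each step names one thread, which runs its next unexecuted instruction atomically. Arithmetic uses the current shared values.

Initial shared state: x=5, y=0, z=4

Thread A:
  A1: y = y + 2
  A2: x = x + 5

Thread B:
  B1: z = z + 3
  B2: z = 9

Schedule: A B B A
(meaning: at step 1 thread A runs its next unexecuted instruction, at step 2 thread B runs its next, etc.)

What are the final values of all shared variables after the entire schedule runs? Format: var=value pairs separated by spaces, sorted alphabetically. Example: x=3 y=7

Answer: x=10 y=2 z=9

Derivation:
Step 1: thread A executes A1 (y = y + 2). Shared: x=5 y=2 z=4. PCs: A@1 B@0
Step 2: thread B executes B1 (z = z + 3). Shared: x=5 y=2 z=7. PCs: A@1 B@1
Step 3: thread B executes B2 (z = 9). Shared: x=5 y=2 z=9. PCs: A@1 B@2
Step 4: thread A executes A2 (x = x + 5). Shared: x=10 y=2 z=9. PCs: A@2 B@2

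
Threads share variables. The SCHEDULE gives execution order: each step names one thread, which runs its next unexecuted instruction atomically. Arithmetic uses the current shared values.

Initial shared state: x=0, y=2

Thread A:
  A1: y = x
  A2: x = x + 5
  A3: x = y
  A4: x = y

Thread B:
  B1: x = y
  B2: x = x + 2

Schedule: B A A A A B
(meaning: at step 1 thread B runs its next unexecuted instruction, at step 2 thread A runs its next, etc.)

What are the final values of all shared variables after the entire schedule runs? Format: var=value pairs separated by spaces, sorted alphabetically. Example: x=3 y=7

Answer: x=4 y=2

Derivation:
Step 1: thread B executes B1 (x = y). Shared: x=2 y=2. PCs: A@0 B@1
Step 2: thread A executes A1 (y = x). Shared: x=2 y=2. PCs: A@1 B@1
Step 3: thread A executes A2 (x = x + 5). Shared: x=7 y=2. PCs: A@2 B@1
Step 4: thread A executes A3 (x = y). Shared: x=2 y=2. PCs: A@3 B@1
Step 5: thread A executes A4 (x = y). Shared: x=2 y=2. PCs: A@4 B@1
Step 6: thread B executes B2 (x = x + 2). Shared: x=4 y=2. PCs: A@4 B@2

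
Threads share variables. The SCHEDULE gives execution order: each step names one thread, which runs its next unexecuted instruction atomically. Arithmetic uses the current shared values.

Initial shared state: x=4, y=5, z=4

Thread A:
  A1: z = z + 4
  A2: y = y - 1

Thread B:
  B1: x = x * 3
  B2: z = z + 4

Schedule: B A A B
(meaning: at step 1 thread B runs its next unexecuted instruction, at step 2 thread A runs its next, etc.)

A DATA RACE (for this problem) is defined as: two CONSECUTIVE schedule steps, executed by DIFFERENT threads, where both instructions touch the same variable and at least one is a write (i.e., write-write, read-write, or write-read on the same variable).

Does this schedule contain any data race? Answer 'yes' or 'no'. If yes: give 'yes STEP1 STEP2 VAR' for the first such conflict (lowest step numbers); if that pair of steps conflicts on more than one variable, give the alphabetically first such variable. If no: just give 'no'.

Answer: no

Derivation:
Steps 1,2: B(r=x,w=x) vs A(r=z,w=z). No conflict.
Steps 2,3: same thread (A). No race.
Steps 3,4: A(r=y,w=y) vs B(r=z,w=z). No conflict.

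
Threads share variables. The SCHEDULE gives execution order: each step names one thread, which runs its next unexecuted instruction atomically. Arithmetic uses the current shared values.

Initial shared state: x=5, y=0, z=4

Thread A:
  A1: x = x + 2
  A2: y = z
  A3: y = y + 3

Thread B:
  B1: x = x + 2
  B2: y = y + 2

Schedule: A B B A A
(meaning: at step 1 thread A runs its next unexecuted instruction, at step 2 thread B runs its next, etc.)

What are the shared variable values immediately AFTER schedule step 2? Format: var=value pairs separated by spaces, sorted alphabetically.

Answer: x=9 y=0 z=4

Derivation:
Step 1: thread A executes A1 (x = x + 2). Shared: x=7 y=0 z=4. PCs: A@1 B@0
Step 2: thread B executes B1 (x = x + 2). Shared: x=9 y=0 z=4. PCs: A@1 B@1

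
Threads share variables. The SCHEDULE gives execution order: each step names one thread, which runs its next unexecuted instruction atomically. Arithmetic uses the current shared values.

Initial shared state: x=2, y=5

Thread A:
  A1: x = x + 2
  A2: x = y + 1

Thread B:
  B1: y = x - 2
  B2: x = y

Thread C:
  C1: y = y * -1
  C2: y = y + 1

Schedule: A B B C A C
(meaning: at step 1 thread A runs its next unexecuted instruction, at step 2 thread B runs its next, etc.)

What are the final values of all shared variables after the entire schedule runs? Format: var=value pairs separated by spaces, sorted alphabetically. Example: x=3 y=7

Answer: x=-1 y=-1

Derivation:
Step 1: thread A executes A1 (x = x + 2). Shared: x=4 y=5. PCs: A@1 B@0 C@0
Step 2: thread B executes B1 (y = x - 2). Shared: x=4 y=2. PCs: A@1 B@1 C@0
Step 3: thread B executes B2 (x = y). Shared: x=2 y=2. PCs: A@1 B@2 C@0
Step 4: thread C executes C1 (y = y * -1). Shared: x=2 y=-2. PCs: A@1 B@2 C@1
Step 5: thread A executes A2 (x = y + 1). Shared: x=-1 y=-2. PCs: A@2 B@2 C@1
Step 6: thread C executes C2 (y = y + 1). Shared: x=-1 y=-1. PCs: A@2 B@2 C@2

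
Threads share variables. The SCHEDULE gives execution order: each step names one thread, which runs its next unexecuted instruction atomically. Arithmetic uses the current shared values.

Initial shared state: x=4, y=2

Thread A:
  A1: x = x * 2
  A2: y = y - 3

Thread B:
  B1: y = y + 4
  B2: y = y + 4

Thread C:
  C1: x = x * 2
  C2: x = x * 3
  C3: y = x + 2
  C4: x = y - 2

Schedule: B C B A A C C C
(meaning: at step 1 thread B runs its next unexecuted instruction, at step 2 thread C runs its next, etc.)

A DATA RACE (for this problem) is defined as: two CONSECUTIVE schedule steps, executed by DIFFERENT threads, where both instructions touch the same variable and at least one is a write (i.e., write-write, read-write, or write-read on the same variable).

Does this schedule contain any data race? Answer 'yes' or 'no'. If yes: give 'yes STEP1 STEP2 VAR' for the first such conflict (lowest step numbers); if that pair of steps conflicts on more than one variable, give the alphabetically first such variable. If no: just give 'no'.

Steps 1,2: B(r=y,w=y) vs C(r=x,w=x). No conflict.
Steps 2,3: C(r=x,w=x) vs B(r=y,w=y). No conflict.
Steps 3,4: B(r=y,w=y) vs A(r=x,w=x). No conflict.
Steps 4,5: same thread (A). No race.
Steps 5,6: A(r=y,w=y) vs C(r=x,w=x). No conflict.
Steps 6,7: same thread (C). No race.
Steps 7,8: same thread (C). No race.

Answer: no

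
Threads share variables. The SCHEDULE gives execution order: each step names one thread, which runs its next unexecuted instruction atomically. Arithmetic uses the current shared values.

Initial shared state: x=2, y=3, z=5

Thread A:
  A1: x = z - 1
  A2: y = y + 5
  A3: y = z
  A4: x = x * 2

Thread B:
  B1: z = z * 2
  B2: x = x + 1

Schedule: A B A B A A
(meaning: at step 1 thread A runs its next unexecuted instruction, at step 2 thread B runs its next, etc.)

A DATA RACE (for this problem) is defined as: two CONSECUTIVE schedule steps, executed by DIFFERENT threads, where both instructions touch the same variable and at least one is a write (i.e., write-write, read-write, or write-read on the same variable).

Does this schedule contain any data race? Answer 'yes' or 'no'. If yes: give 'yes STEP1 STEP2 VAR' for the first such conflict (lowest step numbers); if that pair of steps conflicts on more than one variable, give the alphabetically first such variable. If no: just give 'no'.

Steps 1,2: A(x = z - 1) vs B(z = z * 2). RACE on z (R-W).
Steps 2,3: B(r=z,w=z) vs A(r=y,w=y). No conflict.
Steps 3,4: A(r=y,w=y) vs B(r=x,w=x). No conflict.
Steps 4,5: B(r=x,w=x) vs A(r=z,w=y). No conflict.
Steps 5,6: same thread (A). No race.
First conflict at steps 1,2.

Answer: yes 1 2 z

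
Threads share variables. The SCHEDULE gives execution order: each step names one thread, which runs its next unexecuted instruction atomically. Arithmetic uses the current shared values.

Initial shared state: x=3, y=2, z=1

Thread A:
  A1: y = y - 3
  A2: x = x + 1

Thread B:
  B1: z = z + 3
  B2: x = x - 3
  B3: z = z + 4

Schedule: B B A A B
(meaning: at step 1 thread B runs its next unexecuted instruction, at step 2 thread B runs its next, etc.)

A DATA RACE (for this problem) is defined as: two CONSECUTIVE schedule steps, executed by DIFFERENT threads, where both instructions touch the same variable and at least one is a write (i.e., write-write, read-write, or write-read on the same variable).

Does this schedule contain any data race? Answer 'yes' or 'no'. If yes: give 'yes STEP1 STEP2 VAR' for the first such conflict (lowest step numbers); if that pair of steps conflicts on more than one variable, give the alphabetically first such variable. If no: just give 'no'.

Answer: no

Derivation:
Steps 1,2: same thread (B). No race.
Steps 2,3: B(r=x,w=x) vs A(r=y,w=y). No conflict.
Steps 3,4: same thread (A). No race.
Steps 4,5: A(r=x,w=x) vs B(r=z,w=z). No conflict.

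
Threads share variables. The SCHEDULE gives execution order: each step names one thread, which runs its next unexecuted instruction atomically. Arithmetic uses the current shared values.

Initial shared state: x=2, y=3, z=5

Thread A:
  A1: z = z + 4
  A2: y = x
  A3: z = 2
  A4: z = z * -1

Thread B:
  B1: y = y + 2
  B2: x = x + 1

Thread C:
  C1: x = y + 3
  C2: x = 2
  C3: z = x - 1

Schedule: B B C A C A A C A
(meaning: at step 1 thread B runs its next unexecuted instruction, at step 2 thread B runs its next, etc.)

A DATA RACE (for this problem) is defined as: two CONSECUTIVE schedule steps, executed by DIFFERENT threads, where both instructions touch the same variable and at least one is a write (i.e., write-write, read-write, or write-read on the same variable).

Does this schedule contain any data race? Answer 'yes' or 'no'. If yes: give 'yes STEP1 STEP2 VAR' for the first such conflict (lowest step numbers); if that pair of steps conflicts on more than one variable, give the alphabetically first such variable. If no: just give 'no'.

Answer: yes 2 3 x

Derivation:
Steps 1,2: same thread (B). No race.
Steps 2,3: B(x = x + 1) vs C(x = y + 3). RACE on x (W-W).
Steps 3,4: C(r=y,w=x) vs A(r=z,w=z). No conflict.
Steps 4,5: A(r=z,w=z) vs C(r=-,w=x). No conflict.
Steps 5,6: C(x = 2) vs A(y = x). RACE on x (W-R).
Steps 6,7: same thread (A). No race.
Steps 7,8: A(z = 2) vs C(z = x - 1). RACE on z (W-W).
Steps 8,9: C(z = x - 1) vs A(z = z * -1). RACE on z (W-W).
First conflict at steps 2,3.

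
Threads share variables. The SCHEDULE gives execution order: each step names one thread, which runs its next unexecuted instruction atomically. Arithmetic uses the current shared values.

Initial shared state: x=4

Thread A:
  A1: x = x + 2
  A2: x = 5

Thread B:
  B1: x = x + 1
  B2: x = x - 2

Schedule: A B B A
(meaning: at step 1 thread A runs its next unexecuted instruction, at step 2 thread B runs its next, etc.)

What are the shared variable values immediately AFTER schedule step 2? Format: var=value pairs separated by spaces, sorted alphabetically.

Step 1: thread A executes A1 (x = x + 2). Shared: x=6. PCs: A@1 B@0
Step 2: thread B executes B1 (x = x + 1). Shared: x=7. PCs: A@1 B@1

Answer: x=7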